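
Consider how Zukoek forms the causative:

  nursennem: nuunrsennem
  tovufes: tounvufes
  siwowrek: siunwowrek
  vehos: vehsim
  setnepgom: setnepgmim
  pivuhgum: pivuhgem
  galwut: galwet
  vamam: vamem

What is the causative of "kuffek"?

kuunffek

tovufes and vehos both end in -s yet inflect differently (tounvufes, vehsim), so the final letter is not what conditions the rule; the last vowel is.
"kuffek" has last vowel 'e'. The stems whose last vowel is 'e' (nursennem → nuunrsennem, tovufes → tounvufes, siwowrek → siunwowrek) insert -un- after the first vowel.
So kuffek → kuunffek.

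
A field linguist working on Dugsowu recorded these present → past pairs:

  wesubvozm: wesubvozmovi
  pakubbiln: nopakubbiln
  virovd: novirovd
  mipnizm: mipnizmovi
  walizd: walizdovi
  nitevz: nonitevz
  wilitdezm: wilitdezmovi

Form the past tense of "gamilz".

nogamilz

virovd and walizd both end in -d yet inflect differently (novirovd, walizdovi), so the final letter is not what conditions the rule; the second-to-last letter is.
"gamilz" has second-to-last letter 'l'. The one such stem in the data (pakubbiln → nopakubbiln) adds the prefix no-, so the same rule applies.
So gamilz → nogamilz.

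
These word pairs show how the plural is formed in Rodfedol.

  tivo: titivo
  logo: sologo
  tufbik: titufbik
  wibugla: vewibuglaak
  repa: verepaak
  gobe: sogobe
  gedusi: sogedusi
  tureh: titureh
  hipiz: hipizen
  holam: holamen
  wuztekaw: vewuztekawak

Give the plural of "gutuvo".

tivo and logo both end in -o yet inflect differently (titivo, sologo), so the final letter is not what conditions the rule; the first letter is.
"gutuvo" begins with g-. The stems beginning with g- (gedusi → sogedusi, gobe → sogobe) add the prefix so-.
The other patterns: stems beginning with t- add the prefix ti-; stems beginning with r- or w- add ve- … -ak around the stem; stems beginning with h- add -en.
So gutuvo → sogutuvo.

sogutuvo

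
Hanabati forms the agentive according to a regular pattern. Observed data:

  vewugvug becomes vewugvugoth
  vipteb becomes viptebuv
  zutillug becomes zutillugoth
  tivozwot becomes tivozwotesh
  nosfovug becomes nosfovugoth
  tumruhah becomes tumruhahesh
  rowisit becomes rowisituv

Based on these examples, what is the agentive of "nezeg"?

nezeguv

"nezeg" has last vowel 'e'. The one such stem in the data (vipteb → viptebuv) adds -uv, so the same rule applies.
So nezeg → nezeguv.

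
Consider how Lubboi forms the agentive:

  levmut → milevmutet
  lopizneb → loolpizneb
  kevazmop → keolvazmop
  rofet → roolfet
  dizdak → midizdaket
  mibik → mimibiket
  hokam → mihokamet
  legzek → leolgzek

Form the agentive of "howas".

mihowaset

"howas" has last vowel 'a'. The stems whose last vowel is 'a' (dizdak → midizdaket, hokam → mihokamet) add mi- … -et around the stem.
The other pattern: stems whose last vowel is 'e' or 'o' insert -ol- after the first vowel.
So howas → mihowaset.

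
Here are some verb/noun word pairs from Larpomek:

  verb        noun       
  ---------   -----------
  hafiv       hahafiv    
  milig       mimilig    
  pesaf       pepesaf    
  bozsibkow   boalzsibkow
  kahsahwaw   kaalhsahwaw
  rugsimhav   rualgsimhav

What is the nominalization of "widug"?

"widug" has 2 vowels. The stems with 2 vowels (hafiv → hahafiv, milig → mimilig, pesaf → pepesaf) repeat the first consonant+vowel as a prefix.
The other pattern: stems with 3 vowels insert -al- after the first vowel.
So widug → wiwidug.

wiwidug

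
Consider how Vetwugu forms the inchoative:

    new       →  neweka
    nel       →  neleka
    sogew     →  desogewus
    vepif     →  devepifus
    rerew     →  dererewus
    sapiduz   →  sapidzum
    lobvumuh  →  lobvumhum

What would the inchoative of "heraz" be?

deherazus

"heraz" has 2 vowels. The stems with 2 vowels (sogew → desogewus, vepif → devepifus, rerew → dererewus) add de- … -us around the stem.
So heraz → deherazus.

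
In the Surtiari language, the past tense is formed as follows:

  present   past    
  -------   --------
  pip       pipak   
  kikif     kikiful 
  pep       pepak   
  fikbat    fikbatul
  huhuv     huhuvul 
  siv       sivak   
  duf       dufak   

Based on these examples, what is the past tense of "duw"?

siv and huhuv both end in -v yet inflect differently (sivak, huhuvul), so the final letter is not what conditions the rule; the number of vowels is.
"duw" has 1 vowel. The stems with 1 vowel (duf → dufak, pip → pipak, pep → pepak) add -ak.
So duw → duwak.

duwak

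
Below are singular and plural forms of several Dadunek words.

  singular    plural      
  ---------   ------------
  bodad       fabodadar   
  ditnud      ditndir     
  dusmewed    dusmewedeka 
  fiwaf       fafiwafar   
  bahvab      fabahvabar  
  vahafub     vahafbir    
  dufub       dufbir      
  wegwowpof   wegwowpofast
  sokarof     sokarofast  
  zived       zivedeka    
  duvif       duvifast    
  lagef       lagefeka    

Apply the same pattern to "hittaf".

"hittaf" has last vowel 'a'. The stems whose last vowel is 'a' (fiwaf → fafiwafar, bodad → fabodadar, bahvab → fabahvabar) add fa- … -ar around the stem.
The other patterns: stems whose last vowel is 'i' or 'o' add -ast; stems whose last vowel is 'u' delete the last vowel and add -ir; stems whose last vowel is 'e' add -eka.
So hittaf → fahittafar.

fahittafar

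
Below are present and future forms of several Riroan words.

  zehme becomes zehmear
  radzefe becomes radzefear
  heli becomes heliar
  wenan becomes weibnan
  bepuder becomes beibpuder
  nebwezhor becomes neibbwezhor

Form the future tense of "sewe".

sewear

"sewe" ends in a vowel. The stems ending in a vowel (zehme → zehmear, radzefe → radzefear, heli → heliar) add -ar.
The other pattern: stems ending in a consonant insert -ib- after the first vowel.
So sewe → sewear.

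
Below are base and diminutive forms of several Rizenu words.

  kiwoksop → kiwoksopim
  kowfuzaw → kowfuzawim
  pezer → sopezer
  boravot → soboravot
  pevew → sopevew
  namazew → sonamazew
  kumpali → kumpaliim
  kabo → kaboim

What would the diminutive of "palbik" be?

sopalbik

"palbik" begins with p-. The stems beginning with p- (pezer → sopezer, pevew → sopevew) add the prefix so-.
The other pattern: stems beginning with k- add -im.
So palbik → sopalbik.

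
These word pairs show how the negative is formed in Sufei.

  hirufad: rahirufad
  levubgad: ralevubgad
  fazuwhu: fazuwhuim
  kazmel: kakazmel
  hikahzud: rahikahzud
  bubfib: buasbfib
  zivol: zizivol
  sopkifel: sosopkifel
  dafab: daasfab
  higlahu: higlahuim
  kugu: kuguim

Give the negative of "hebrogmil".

hehebrogmil

hikahzud and kugu both have last vowel 'u' yet inflect differently (rahikahzud, kuguim), so the last vowel is not what conditions the rule; the final letter is.
"hebrogmil" ends in -l. The stems ending in -l (zivol → zizivol, sopkifel → sosopkifel, kazmel → kakazmel) repeat the first consonant+vowel as a prefix.
So hebrogmil → hehebrogmil.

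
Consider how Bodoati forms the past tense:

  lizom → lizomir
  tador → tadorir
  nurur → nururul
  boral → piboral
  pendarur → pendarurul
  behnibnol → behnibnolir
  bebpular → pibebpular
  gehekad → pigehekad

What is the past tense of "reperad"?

nurur and bebpular both end in -r yet inflect differently (nururul, pibebpular), so the final letter is not what conditions the rule; the last vowel is.
"reperad" has last vowel 'a'. The stems whose last vowel is 'a' (gehekad → pigehekad, bebpular → pibebpular, boral → piboral) add the prefix pi-.
So reperad → pireperad.

pireperad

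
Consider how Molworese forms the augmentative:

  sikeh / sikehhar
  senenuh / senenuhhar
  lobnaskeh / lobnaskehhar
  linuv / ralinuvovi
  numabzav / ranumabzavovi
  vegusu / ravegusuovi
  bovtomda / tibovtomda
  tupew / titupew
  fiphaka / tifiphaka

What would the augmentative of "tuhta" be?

senenuh and linuv both have last vowel 'u' yet inflect differently (senenuhhar, ralinuvovi), so the last vowel is not what conditions the rule; the final letter is.
"tuhta" ends in -a. The stems ending in -a (bovtomda → tibovtomda, fiphaka → tifiphaka) add the prefix ti-.
So tuhta → tituhta.

tituhta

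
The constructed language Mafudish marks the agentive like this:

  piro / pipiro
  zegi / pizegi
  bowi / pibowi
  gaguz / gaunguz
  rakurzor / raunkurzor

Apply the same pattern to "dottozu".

pidottozu

"dottozu" ends in a vowel. The stems ending in a vowel (piro → pipiro, zegi → pizegi, bowi → pibowi) add the prefix pi-.
So dottozu → pidottozu.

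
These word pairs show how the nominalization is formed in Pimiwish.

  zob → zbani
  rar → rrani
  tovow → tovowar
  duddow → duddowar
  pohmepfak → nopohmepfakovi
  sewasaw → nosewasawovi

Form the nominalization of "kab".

kbani

tovow and sewasaw both end in -w yet inflect differently (tovowar, nosewasawovi), so the final letter is not what conditions the rule; the number of vowels is.
"kab" has 1 vowel. The stems with 1 vowel (zob → zbani, rar → rrani) delete the last vowel and add -ani.
The other patterns: stems with 2 vowels add -ar; stems with 3 vowels add no- … -ovi around the stem.
So kab → kbani.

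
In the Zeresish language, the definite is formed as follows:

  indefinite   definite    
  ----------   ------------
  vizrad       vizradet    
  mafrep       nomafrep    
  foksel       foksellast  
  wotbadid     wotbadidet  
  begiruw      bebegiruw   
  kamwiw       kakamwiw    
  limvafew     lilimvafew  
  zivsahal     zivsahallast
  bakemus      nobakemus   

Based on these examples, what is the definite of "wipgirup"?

nowipgirup

wotbadid and kamwiw both have last vowel 'i' yet inflect differently (wotbadidet, kakamwiw), so the last vowel is not what conditions the rule; the final letter is.
"wipgirup" ends in -p. The one such stem in the data (mafrep → nomafrep) adds the prefix no-, so the same rule applies.
So wipgirup → nowipgirup.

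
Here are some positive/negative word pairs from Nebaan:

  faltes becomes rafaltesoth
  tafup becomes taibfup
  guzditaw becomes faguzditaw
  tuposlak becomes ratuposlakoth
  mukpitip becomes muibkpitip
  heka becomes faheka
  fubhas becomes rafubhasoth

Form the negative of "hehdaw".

fahehdaw

"hehdaw" ends in -w. The one such stem in the data (guzditaw → faguzditaw) adds the prefix fa-, so the same rule applies.
So hehdaw → fahehdaw.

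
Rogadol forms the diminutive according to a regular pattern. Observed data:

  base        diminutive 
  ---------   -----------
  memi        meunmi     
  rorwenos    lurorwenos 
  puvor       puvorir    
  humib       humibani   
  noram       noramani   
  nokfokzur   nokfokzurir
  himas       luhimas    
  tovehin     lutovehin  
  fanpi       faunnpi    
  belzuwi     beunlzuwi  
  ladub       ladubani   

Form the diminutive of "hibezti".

belzuwi and humib both have last vowel 'i' yet inflect differently (beunlzuwi, humibani), so the last vowel is not what conditions the rule; the final letter is.
"hibezti" ends in -i. The stems ending in -i (belzuwi → beunlzuwi, fanpi → faunnpi, memi → meunmi) insert -un- after the first vowel.
The other patterns: stems ending in -r add -ir; stems ending in -b or -m add -ani; stems ending in -n or -s add the prefix lu-.
So hibezti → hiunbezti.

hiunbezti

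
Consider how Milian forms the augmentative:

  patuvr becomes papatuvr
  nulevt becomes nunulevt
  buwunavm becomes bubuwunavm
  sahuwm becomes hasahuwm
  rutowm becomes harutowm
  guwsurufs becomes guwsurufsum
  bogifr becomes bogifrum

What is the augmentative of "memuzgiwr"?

hamemuzgiwr

buwunavm and sahuwm both end in -m yet inflect differently (bubuwunavm, hasahuwm), so the final letter is not what conditions the rule; the second-to-last letter is.
"memuzgiwr" has second-to-last letter 'w'. The stems whose second-to-last letter is 'w' (sahuwm → hasahuwm, rutowm → harutowm) add the prefix ha-.
So memuzgiwr → hamemuzgiwr.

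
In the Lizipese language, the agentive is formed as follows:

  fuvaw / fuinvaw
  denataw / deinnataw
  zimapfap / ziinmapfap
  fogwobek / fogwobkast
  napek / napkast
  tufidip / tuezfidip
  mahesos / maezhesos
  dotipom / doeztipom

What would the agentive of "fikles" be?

fiklsast

zimapfap and tufidip both end in -p yet inflect differently (ziinmapfap, tuezfidip), so the final letter is not what conditions the rule; the last vowel is.
"fikles" has last vowel 'e'. The stems whose last vowel is 'e' (fogwobek → fogwobkast, napek → napkast) delete the last vowel and add -ast.
So fikles → fiklsast.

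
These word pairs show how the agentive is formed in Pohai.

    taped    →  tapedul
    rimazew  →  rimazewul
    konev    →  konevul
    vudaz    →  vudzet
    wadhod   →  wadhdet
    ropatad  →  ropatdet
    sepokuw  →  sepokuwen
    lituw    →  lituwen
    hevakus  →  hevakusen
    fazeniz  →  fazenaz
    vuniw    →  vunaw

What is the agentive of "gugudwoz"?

gugudwzet

"gugudwoz" has last vowel 'o'. The one such stem in the data (wadhod → wadhdet) deletes the last vowel and adds -et (as do vudaz, ropatad), so the same rule applies.
The other patterns: stems whose last vowel is 'e' add -ul; stems whose last vowel is 'u' add -en; stems whose last vowel is 'i' change the last vowel to 'a'.
So gugudwoz → gugudwzet.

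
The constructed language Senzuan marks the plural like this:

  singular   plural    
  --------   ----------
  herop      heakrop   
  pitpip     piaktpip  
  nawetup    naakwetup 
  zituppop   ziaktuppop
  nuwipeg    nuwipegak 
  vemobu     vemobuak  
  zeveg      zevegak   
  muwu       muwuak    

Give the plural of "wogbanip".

nawetup and vemobu both have last vowel 'u' yet inflect differently (naakwetup, vemobuak), so the last vowel is not what conditions the rule; the final letter is.
"wogbanip" ends in -p. The stems ending in -p (herop → heakrop, pitpip → piaktpip, nawetup → naakwetup) insert -ak- after the first vowel.
So wogbanip → woakgbanip.

woakgbanip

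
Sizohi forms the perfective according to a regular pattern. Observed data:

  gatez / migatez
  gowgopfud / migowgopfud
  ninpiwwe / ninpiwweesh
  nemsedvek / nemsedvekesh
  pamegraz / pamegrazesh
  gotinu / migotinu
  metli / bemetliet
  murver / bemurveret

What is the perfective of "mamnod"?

gatez and pamegraz both end in -z yet inflect differently (migatez, pamegrazesh), so the final letter is not what conditions the rule; the first letter is.
"mamnod" begins with m-. The stems beginning with m- (metli → bemetliet, murver → bemurveret) add be- … -et around the stem.
The other patterns: stems beginning with g- add the prefix mi-; stems beginning with n- or p- add -esh.
So mamnod → bemamnodet.

bemamnodet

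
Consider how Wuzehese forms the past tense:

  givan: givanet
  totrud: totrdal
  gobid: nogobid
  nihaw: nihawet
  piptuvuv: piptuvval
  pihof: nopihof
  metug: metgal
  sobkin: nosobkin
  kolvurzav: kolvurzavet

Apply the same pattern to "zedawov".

totrud and gobid both end in -d yet inflect differently (totrdal, nogobid), so the final letter is not what conditions the rule; the last vowel is.
"zedawov" has last vowel 'o'. The one such stem in the data (pihof → nopihof) adds the prefix no-, so the same rule applies.
The other patterns: stems whose last vowel is 'u' delete the last vowel and add -al; stems whose last vowel is 'a' add -et.
So zedawov → nozedawov.

nozedawov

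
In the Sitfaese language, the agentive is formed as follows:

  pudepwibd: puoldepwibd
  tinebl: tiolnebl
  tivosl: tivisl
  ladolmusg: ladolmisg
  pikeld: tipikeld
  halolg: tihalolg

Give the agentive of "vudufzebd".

"vudufzebd" has second-to-last letter 'b'. The stems whose second-to-last letter is 'b' (pudepwibd → puoldepwibd, tinebl → tiolnebl) insert -ol- after the first vowel.
So vudufzebd → vuoldufzebd.

vuoldufzebd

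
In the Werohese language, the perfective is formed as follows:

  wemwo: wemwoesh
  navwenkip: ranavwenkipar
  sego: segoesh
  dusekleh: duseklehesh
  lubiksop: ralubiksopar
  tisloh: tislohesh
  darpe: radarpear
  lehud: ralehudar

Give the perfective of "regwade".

raregwadear

"regwade" ends in -e. The one such stem in the data (darpe → radarpear) adds ra- … -ar around the stem, so the same rule applies.
So regwade → raregwadear.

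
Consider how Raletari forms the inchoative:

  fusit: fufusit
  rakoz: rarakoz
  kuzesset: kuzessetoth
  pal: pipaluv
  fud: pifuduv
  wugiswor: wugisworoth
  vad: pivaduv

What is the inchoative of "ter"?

piteruv

fusit and kuzesset both end in -t yet inflect differently (fufusit, kuzessetoth), so the final letter is not what conditions the rule; the number of vowels is.
"ter" has 1 vowel. The stems with 1 vowel (fud → pifuduv, pal → pipaluv, vad → pivaduv) add pi- … -uv around the stem.
The other patterns: stems with 2 vowels repeat the first consonant+vowel as a prefix; stems with 3 vowels add -oth.
So ter → piteruv.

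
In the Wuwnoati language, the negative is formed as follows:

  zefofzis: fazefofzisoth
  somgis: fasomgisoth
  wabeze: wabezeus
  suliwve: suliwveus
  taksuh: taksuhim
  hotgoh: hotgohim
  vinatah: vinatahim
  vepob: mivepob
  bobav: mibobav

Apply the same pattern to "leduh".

leduhim

"leduh" ends in -h. The stems ending in -h (taksuh → taksuhim, hotgoh → hotgohim, vinatah → vinatahim) add -im.
The other patterns: stems ending in -s add fa- … -oth around the stem; stems ending in -e add -us; stems ending in -b or -v add the prefix mi-.
So leduh → leduhim.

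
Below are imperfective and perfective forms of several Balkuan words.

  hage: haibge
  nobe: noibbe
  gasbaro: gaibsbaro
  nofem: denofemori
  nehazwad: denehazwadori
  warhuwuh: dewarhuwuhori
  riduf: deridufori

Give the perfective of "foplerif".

hage and nofem both have last vowel 'e' yet inflect differently (haibge, denofemori), so the last vowel is not what conditions the rule; whether the stem ends in a vowel or a consonant is.
"foplerif" ends in a consonant. The stems ending in a consonant (nofem → denofemori, nehazwad → denehazwadori, warhuwuh → dewarhuwuhori) add de- … -ori around the stem.
The other pattern: stems ending in a vowel insert -ib- after the first vowel.
So foplerif → defoplerifori.

defoplerifori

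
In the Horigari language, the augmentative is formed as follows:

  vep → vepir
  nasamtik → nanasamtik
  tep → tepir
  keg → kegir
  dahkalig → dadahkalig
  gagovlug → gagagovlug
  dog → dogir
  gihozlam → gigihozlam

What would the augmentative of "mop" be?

"mop" has 1 vowel. The stems with 1 vowel (vep → vepir, dog → dogir, keg → kegir) add -ir.
The other pattern: stems with 3 vowels repeat the first consonant+vowel as a prefix.
So mop → mopir.

mopir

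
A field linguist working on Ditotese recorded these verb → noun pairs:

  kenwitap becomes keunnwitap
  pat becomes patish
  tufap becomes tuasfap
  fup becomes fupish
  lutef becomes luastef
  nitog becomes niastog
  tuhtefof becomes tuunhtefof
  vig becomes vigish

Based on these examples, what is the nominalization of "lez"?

fup and tufap both end in -p yet inflect differently (fupish, tuasfap), so the final letter is not what conditions the rule; the number of vowels is.
"lez" has 1 vowel. The stems with 1 vowel (pat → patish, vig → vigish, fup → fupish) add -ish.
So lez → lezish.

lezish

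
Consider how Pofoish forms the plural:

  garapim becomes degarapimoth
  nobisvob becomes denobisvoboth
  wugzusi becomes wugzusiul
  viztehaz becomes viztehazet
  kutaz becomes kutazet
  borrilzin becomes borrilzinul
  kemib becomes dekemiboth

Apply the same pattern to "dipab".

dedipaboth

borrilzin and kemib both have last vowel 'i' yet inflect differently (borrilzinul, dekemiboth), so the last vowel is not what conditions the rule; the final letter is.
"dipab" ends in -b. The stems ending in -b (kemib → dekemiboth, nobisvob → denobisvoboth) add de- … -oth around the stem.
The other patterns: stems ending in -z add -et; stems ending in -i or -n add -ul.
So dipab → dedipaboth.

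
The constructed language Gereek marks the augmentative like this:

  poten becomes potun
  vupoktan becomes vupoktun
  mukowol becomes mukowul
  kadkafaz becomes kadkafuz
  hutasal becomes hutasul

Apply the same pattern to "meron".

merun

Every pair shown (poten → potun, vupoktan → vupoktun, mukowol → mukowul, …) follows the same rule: change the last vowel to 'u'.
So meron → merun.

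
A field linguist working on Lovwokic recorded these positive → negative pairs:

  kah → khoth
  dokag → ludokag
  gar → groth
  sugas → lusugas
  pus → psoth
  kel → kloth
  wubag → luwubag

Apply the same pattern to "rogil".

lurogil

sugas and pus both end in -s yet inflect differently (lusugas, psoth), so the final letter is not what conditions the rule; the number of vowels is.
"rogil" has 2 vowels. The stems with 2 vowels (wubag → luwubag, dokag → ludokag, sugas → lusugas) add the prefix lu-.
The other pattern: stems with 1 vowel delete the last vowel and add -oth.
So rogil → lurogil.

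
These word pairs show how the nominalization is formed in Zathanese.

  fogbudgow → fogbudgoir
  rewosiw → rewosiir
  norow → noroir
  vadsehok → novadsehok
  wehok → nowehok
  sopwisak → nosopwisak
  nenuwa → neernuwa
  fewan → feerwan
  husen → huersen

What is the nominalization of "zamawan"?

zaermawan

"zamawan" ends in -n. The stems ending in -n (fewan → feerwan, husen → huersen) insert -er- after the first vowel.
So zamawan → zaermawan.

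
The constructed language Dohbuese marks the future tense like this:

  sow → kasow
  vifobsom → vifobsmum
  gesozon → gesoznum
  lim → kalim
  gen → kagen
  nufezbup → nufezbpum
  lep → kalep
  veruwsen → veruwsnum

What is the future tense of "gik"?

gesozon and gen both end in -n yet inflect differently (gesoznum, kagen), so the final letter is not what conditions the rule; the number of vowels is.
"gik" has 1 vowel. The stems with 1 vowel (sow → kasow, gen → kagen, lim → kalim) add the prefix ka-.
So gik → kagik.

kagik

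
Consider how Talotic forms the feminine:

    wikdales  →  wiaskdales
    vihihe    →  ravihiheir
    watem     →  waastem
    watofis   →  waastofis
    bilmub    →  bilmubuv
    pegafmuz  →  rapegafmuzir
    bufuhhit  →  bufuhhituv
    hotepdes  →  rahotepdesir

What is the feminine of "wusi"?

wikdales and hotepdes both end in -s yet inflect differently (wiaskdales, rahotepdesir), so the final letter is not what conditions the rule; the first letter is.
"wusi" begins with w-. The stems beginning with w- (wikdales → wiaskdales, watofis → waastofis, watem → waastem) insert -as- after the first vowel.
The other patterns: stems beginning with b- add -uv; stems beginning with h-, p- or v- add ra- … -ir around the stem.
So wusi → wuassi.

wuassi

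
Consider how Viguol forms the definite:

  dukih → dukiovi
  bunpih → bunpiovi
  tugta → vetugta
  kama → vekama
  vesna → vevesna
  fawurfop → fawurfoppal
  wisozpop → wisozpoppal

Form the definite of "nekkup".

"nekkup" ends in -p. The stems ending in -p (fawurfop → fawurfoppal, wisozpop → wisozpoppal) double the final consonant and add -al.
The other patterns: stems ending in -h drop the final letter and add -ovi; stems ending in -a add the prefix ve-.
So nekkup → nekkuppal.

nekkuppal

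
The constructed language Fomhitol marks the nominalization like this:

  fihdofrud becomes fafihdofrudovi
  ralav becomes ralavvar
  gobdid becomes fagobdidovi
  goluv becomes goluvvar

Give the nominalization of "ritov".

ritovvar

"ritov" ends in -v. The stems ending in -v (ralav → ralavvar, goluv → goluvvar) double the final consonant and add -ar.
So ritov → ritovvar.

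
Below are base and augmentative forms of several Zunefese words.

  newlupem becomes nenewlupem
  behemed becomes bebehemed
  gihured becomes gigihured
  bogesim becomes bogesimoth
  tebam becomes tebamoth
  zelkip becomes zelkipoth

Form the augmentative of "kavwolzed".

"kavwolzed" has last vowel 'e'. The stems whose last vowel is 'e' (newlupem → nenewlupem, behemed → bebehemed, gihured → gigihured) repeat the first consonant+vowel as a prefix.
The other pattern: stems whose last vowel is 'a' or 'i' add -oth.
So kavwolzed → kakavwolzed.

kakavwolzed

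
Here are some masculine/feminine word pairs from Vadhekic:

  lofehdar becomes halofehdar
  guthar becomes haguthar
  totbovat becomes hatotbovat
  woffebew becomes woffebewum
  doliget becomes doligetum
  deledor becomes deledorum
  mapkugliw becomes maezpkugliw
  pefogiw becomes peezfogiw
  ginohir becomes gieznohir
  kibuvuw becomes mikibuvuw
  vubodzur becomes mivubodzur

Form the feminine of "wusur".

totbovat and doliget both end in -t yet inflect differently (hatotbovat, doligetum), so the final letter is not what conditions the rule; the last vowel is.
"wusur" has last vowel 'u'. The stems whose last vowel is 'u' (kibuvuw → mikibuvuw, vubodzur → mivubodzur) add the prefix mi-.
So wusur → miwusur.

miwusur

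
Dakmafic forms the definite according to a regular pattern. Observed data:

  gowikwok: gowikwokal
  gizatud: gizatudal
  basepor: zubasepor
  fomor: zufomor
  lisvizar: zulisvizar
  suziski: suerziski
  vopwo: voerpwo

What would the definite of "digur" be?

zudigur

gowikwok and basepor both have last vowel 'o' yet inflect differently (gowikwokal, zubasepor), so the last vowel is not what conditions the rule; the final letter is.
"digur" ends in -r. The stems ending in -r (basepor → zubasepor, fomor → zufomor, lisvizar → zulisvizar) add the prefix zu-.
The other patterns: stems ending in -d or -k add -al; stems ending in -i or -o insert -er- after the first vowel.
So digur → zudigur.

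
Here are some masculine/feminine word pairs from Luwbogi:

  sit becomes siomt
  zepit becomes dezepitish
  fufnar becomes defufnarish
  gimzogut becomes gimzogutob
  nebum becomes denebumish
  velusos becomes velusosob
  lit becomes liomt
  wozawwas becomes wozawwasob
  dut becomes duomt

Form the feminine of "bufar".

dut and zepit both end in -t yet inflect differently (duomt, dezepitish), so the final letter is not what conditions the rule; the number of vowels is.
"bufar" has 2 vowels. The stems with 2 vowels (nebum → denebumish, fufnar → defufnarish, zepit → dezepitish) add de- … -ish around the stem.
The other patterns: stems with 1 vowel insert -om- after the first vowel; stems with 3 vowels add -ob.
So bufar → debufarish.

debufarish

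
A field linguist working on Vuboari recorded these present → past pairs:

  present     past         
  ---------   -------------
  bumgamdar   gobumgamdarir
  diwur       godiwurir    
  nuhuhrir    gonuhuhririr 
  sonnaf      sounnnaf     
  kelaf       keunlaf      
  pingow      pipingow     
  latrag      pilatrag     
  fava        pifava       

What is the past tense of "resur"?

bumgamdar and sonnaf both have last vowel 'a' yet inflect differently (gobumgamdarir, sounnnaf), so the last vowel is not what conditions the rule; the final letter is.
"resur" ends in -r. The stems ending in -r (bumgamdar → gobumgamdarir, diwur → godiwurir, nuhuhrir → gonuhuhririr) add go- … -ir around the stem.
The other patterns: stems ending in -f insert -un- after the first vowel; stems ending in -a, -g or -w add the prefix pi-.
So resur → goresurir.

goresurir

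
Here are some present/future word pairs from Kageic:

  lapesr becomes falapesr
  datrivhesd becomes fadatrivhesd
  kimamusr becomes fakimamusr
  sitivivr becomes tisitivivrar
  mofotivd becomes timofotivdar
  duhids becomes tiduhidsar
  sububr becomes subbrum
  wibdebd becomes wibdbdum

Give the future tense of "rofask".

"rofask" has second-to-last letter 's'. The stems whose second-to-last letter is 's' (lapesr → falapesr, datrivhesd → fadatrivhesd, kimamusr → fakimamusr) add the prefix fa-.
The other patterns: stems whose second-to-last letter is 'd' or 'v' add ti- … -ar around the stem; stems whose second-to-last letter is 'b' delete the last vowel and add -um.
So rofask → farofask.

farofask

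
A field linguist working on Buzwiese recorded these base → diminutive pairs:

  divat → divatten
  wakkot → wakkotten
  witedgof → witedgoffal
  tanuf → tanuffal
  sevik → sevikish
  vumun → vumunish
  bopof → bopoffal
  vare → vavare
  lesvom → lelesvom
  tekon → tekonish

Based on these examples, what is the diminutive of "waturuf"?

vumun and tanuf both have last vowel 'u' yet inflect differently (vumunish, tanuffal), so the last vowel is not what conditions the rule; the final letter is.
"waturuf" ends in -f. The stems ending in -f (tanuf → tanuffal, witedgof → witedgoffal, bopof → bopoffal) double the final consonant and add -al.
The other patterns: stems ending in -k or -n add -ish; stems ending in -t double the final consonant and add -en; stems ending in -e or -m repeat the first consonant+vowel as a prefix.
So waturuf → waturuffal.

waturuffal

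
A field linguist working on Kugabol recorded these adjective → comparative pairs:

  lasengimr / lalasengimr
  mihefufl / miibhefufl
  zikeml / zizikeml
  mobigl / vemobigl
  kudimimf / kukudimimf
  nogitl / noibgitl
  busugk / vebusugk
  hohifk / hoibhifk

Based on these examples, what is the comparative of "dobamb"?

dodobamb

"dobamb" has second-to-last letter 'm'. The stems whose second-to-last letter is 'm' (lasengimr → lalasengimr, zikeml → zizikeml, kudimimf → kukudimimf) repeat the first consonant+vowel as a prefix.
So dobamb → dodobamb.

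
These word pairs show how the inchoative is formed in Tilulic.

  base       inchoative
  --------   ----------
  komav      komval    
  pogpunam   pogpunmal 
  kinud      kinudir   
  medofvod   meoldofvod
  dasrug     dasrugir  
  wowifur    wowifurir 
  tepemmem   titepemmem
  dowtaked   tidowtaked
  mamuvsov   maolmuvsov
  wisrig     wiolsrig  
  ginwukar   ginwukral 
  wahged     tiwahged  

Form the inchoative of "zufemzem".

tizufemzem

ginwukar and wowifur both end in -r yet inflect differently (ginwukral, wowifurir), so the final letter is not what conditions the rule; the last vowel is.
"zufemzem" has last vowel 'e'. The stems whose last vowel is 'e' (tepemmem → titepemmem, wahged → tiwahged, dowtaked → tidowtaked) add the prefix ti-.
The other patterns: stems whose last vowel is 'a' delete the last vowel and add -al; stems whose last vowel is 'u' add -ir; stems whose last vowel is 'i' or 'o' insert -ol- after the first vowel.
So zufemzem → tizufemzem.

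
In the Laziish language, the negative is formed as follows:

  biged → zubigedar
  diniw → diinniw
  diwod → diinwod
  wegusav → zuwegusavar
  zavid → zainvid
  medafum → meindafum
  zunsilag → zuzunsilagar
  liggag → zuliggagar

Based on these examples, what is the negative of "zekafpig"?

zeinkafpig

biged and diwod both end in -d yet inflect differently (zubigedar, diinwod), so the final letter is not what conditions the rule; the last vowel is.
"zekafpig" has last vowel 'i'. The stems whose last vowel is 'i' (diniw → diinniw, zavid → zainvid) insert -in- after the first vowel.
The other pattern: stems whose last vowel is 'a' or 'e' add zu- … -ar around the stem.
So zekafpig → zeinkafpig.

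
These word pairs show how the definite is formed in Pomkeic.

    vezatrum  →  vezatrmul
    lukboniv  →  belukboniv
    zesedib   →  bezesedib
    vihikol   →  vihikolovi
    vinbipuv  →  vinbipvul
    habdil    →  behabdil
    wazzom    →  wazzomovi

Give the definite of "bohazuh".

bohazhul

vinbipuv and lukboniv both end in -v yet inflect differently (vinbipvul, belukboniv), so the final letter is not what conditions the rule; the last vowel is.
"bohazuh" has last vowel 'u'. The stems whose last vowel is 'u' (vinbipuv → vinbipvul, vezatrum → vezatrmul) delete the last vowel and add -ul.
The other patterns: stems whose last vowel is 'i' add the prefix be-; stems whose last vowel is 'o' add -ovi.
So bohazuh → bohazhul.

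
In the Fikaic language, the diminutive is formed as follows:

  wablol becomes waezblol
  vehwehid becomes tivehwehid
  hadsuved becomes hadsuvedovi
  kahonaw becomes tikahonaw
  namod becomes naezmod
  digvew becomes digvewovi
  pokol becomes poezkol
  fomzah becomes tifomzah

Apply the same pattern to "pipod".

piezpod

"pipod" has last vowel 'o'. The stems whose last vowel is 'o' (pokol → poezkol, namod → naezmod, wablol → waezblol) insert -ez- after the first vowel.
So pipod → piezpod.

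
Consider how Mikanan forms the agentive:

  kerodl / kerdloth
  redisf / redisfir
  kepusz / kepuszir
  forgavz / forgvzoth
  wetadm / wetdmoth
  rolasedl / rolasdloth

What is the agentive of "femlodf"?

femldfoth

"femlodf" has second-to-last letter 'd'. The stems whose second-to-last letter is 'd' (rolasedl → rolasdloth, wetadm → wetdmoth, kerodl → kerdloth) delete the last vowel and add -oth.
So femlodf → femldfoth.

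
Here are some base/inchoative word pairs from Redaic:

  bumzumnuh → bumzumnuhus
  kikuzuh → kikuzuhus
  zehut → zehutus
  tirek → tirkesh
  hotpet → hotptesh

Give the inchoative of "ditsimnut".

"ditsimnut" has last vowel 'u'. The stems whose last vowel is 'u' (bumzumnuh → bumzumnuhus, kikuzuh → kikuzuhus, zehut → zehutus) add -us.
The other pattern: stems whose last vowel is 'e' delete the last vowel and add -esh.
So ditsimnut → ditsimnutus.

ditsimnutus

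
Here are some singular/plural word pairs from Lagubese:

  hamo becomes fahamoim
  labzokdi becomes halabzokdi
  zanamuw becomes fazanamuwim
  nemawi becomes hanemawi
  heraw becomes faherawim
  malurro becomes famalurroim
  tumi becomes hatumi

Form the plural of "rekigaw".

tumi and heraw both have 2 vowels yet inflect differently (hatumi, faherawim), so the number of vowels is not what conditions the rule; the final letter is.
"rekigaw" ends in -w. The stems ending in -w (heraw → faherawim, zanamuw → fazanamuwim) add fa- … -im around the stem.
So rekigaw → farekigawim.

farekigawim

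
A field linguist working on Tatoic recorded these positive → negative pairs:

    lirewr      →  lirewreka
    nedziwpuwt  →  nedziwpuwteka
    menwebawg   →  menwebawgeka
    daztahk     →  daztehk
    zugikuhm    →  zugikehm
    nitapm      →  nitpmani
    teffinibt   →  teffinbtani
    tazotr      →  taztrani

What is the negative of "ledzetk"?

ledztkani

"ledzetk" has second-to-last letter 't'. The one such stem in the data (tazotr → taztrani) deletes the last vowel and adds -ani (as do nitapm, teffinibt), so the same rule applies.
So ledzetk → ledztkani.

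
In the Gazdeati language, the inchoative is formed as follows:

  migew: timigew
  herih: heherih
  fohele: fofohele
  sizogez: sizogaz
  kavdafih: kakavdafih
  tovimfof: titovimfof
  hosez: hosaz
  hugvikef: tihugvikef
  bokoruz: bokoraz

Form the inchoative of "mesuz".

fohele and hosez both have last vowel 'e' yet inflect differently (fofohele, hosaz), so the last vowel is not what conditions the rule; the final letter is.
"mesuz" ends in -z. The stems ending in -z (hosez → hosaz, bokoruz → bokoraz, sizogez → sizogaz) change the last vowel to 'a'.
The other patterns: stems ending in -e or -h repeat the first consonant+vowel as a prefix; stems ending in -f or -w add the prefix ti-.
So mesuz → mesaz.

mesaz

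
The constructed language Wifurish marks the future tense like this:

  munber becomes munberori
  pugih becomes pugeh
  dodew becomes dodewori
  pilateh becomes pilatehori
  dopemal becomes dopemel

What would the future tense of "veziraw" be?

vezirew

pilateh and pugih both end in -h yet inflect differently (pilatehori, pugeh), so the final letter is not what conditions the rule; the last vowel is.
"veziraw" has last vowel 'a'. The one such stem in the data (dopemal → dopemel) changes the last vowel to 'e' (as does pugih), so the same rule applies.
So veziraw → vezirew.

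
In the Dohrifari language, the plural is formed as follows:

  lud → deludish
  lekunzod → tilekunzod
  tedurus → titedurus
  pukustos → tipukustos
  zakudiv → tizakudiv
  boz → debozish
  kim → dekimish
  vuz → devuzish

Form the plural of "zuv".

lud and lekunzod both end in -d yet inflect differently (deludish, tilekunzod), so the final letter is not what conditions the rule; the number of vowels is.
"zuv" has 1 vowel. The stems with 1 vowel (boz → debozish, kim → dekimish, lud → deludish) add de- … -ish around the stem.
So zuv → dezuvish.

dezuvish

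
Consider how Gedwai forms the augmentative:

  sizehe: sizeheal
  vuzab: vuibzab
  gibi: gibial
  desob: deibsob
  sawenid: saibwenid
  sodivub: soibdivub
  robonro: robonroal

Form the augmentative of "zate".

desob and robonro both have last vowel 'o' yet inflect differently (deibsob, robonroal), so the last vowel is not what conditions the rule; whether the stem ends in a vowel or a consonant is.
"zate" ends in a vowel. The stems ending in a vowel (robonro → robonroal, gibi → gibial, sizehe → sizeheal) add -al.
The other pattern: stems ending in a consonant insert -ib- after the first vowel.
So zate → zateal.

zateal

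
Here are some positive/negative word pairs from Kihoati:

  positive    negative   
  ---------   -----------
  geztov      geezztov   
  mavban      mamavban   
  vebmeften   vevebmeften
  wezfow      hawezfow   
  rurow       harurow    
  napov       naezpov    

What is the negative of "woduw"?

napov and rurow both have last vowel 'o' yet inflect differently (naezpov, harurow), so the last vowel is not what conditions the rule; the final letter is.
"woduw" ends in -w. The stems ending in -w (rurow → harurow, wezfow → hawezfow) add the prefix ha-.
So woduw → hawoduw.

hawoduw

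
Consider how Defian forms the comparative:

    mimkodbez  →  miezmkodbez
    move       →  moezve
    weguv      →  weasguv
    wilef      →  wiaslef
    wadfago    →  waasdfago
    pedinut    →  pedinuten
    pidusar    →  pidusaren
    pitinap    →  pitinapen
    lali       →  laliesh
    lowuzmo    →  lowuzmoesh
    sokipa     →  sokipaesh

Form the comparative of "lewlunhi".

"lewlunhi" begins with l-. The stems beginning with l- (lali → laliesh, lowuzmo → lowuzmoesh) add -esh.
The other patterns: stems beginning with m- insert -ez- after the first vowel; stems beginning with w- insert -as- after the first vowel; stems beginning with p- add -en.
So lewlunhi → lewlunhiesh.

lewlunhiesh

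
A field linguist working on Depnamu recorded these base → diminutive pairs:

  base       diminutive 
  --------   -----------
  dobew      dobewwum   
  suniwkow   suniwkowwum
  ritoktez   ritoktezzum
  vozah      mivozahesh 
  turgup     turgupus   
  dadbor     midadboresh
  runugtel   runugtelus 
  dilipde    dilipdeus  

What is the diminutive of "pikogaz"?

"pikogaz" ends in -z. The one such stem in the data (ritoktez → ritoktezzum) doubles the final consonant and adds -um (as do dobew, suniwkow), so the same rule applies.
The other patterns: stems ending in -h or -r add mi- … -esh around the stem; stems ending in -e, -l or -p add -us.
So pikogaz → pikogazzum.

pikogazzum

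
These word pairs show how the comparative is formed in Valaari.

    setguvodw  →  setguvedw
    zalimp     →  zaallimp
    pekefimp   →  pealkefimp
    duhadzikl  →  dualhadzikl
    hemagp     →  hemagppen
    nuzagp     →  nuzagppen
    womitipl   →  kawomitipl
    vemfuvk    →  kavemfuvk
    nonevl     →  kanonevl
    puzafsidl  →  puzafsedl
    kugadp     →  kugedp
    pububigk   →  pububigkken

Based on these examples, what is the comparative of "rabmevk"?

karabmevk

"rabmevk" has second-to-last letter 'v'. The stems whose second-to-last letter is 'v' (vemfuvk → kavemfuvk, nonevl → kanonevl) add the prefix ka-.
The other patterns: stems whose second-to-last letter is 'k' or 'm' insert -al- after the first vowel; stems whose second-to-last letter is 'g' double the final consonant and add -en; stems whose second-to-last letter is 'd' change the last vowel to 'e'.
So rabmevk → karabmevk.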